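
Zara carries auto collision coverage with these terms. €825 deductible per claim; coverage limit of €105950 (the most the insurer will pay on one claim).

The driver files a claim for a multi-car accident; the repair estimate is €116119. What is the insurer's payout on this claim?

€105950

After the deductible, €116119 − €825 = €115294 remains.
The €105950 per-incident cap binds; insurer pays €105950.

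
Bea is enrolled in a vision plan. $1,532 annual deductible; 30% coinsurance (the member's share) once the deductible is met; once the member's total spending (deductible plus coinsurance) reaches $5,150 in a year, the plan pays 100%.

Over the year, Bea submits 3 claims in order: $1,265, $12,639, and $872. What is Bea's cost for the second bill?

$3,885

Claim 1 — $1,265: entire amount goes to the deductible. Cost to member: $1,265. OOP to date $1,265.
Claim 2 — $12,639: deductible takes $267, $12,372 remains; 30% of $12,372 = $3,711.60. Claim cost before the cap: $267 + $3,711.60 = $3,978.60. That would push OOP to $5,243.60, over the $5,150 cap, so member pays $5,150 − $1,265 = $3,885.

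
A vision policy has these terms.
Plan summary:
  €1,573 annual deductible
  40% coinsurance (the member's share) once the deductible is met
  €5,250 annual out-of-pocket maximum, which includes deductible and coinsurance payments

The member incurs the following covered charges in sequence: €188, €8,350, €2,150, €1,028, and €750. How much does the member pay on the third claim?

Claim 1 — €188: fully absorbed by the deductible. Cost to member: €188. OOP to date €188.
Claim 2 — €8,350: deductible takes €1,385, €6,965 remains; member's 40% is €2,786. Member pays €4,171; OOP now €4,359.
Claim 3 — €2,150: deductible already satisfied, so member's share is 40% × €2,150 = €860. Member owes €860 (running OOP €5,219).

€860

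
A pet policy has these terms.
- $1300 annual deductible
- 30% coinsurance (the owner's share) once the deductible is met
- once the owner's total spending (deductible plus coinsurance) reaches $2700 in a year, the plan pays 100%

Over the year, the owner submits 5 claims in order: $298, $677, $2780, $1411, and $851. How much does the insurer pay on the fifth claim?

$610.80

Claim 1 ($298): entire amount goes to the deductible. Cost to owner: $298. OOP to date $298. Insurer: $298 − $298 = $0.
Claim 2 ($677): fully absorbed by the deductible. Owner pays $677; OOP now $975. Insurer: $677 − $677 = $0.
Claim 3 ($2780): $325 finishes the deductible; $2455 goes to coinsurance; owner's 30% is $736.50. Cost to owner: $1061.50. OOP to date $2036.50. Insurer: $2780 − $1061.50 = $1718.50.
Claim 4 ($1411): deductible already satisfied, so owner's share is 30% × $1411 = $423.30. Cost to owner: $423.30. OOP to date $2459.80. Insurer: $1411 − $423.30 = $987.70.
Claim 5 ($851): deductible met; 30% of $851 = $255.30. OOP would hit $2715.10 > $2700, so the cap limits the owner to $2700 − $2459.80 = $240.20. Insurer: $851 − $240.20 = $610.80.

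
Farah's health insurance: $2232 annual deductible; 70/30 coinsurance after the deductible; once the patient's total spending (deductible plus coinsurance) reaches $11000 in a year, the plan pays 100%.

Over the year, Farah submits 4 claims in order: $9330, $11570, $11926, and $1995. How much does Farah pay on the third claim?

$3167.60

Claim 1 — $9330: $2232 to deductible, leaving $7098; coinsurance $7098 × 30% = $2129.40. Cost to patient: $4361.40. OOP to date $4361.40.
Claim 2 — $11570: deductible already satisfied, so patient's share is 30% × $11570 = $3471. Patient pays $3471; OOP now $7832.40.
Claim 3 — $11926: deductible already satisfied, so patient's share is 30% × $11926 = $3577.80. OOP would hit $11410.20 > $11000, so the cap limits the patient to $11000 − $7832.40 = $3167.60.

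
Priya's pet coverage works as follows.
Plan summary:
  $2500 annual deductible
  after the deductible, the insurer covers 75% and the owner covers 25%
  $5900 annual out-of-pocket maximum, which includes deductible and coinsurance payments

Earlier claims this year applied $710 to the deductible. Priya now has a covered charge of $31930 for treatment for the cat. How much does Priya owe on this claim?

$5190

Deductible still to meet: $2500 − $710 = $1790.
After the $1790 deductible portion, $31930 − $1790 = $30140 is subject to coinsurance.
Owner's 25% share of $30140 is $7535.
Owner responsibility before any cap: $1790 + $7535 = $9325.
That would bring total out-of-pocket to $10035, past the $5900 cap. The owner is capped at $5900 − $710 = $5190 on this claim.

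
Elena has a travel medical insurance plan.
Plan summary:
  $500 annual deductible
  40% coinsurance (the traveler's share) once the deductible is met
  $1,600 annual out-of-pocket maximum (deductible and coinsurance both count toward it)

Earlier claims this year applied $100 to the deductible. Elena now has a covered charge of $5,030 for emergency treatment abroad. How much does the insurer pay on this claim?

$3,530

Remaining deductible: $500 − $100 = $400.
The remaining $4,630 (= $5,030 − $400) moves to coinsurance.
40% of $4,630 = $1,852 falls to the traveler.
So the traveler owes $400 + $1,852 = $2,252 before any cap.
Year-to-date out-of-pocket would reach $100 + $2,252 = $2,352, above the $1,600 maximum, so the traveler pays only $1,600 − $100 = $1,500.
The plan picks up $5,030 − $1,500 = $3,530.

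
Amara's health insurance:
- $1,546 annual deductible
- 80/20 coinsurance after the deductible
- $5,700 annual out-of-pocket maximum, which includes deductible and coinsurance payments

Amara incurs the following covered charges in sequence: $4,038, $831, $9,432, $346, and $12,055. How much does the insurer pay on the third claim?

$7,545.60

Claim 1 ($4,038): deductible takes $1,546, $2,492 remains; patient's 20% is $498.40. Patient pays $2,044.40; OOP now $2,044.40. Insurer: $4,038 − $2,044.40 = $1,993.60.
Claim 2 ($831): deductible met; 20% of $831 = $166.20. Cost to patient: $166.20. OOP to date $2,210.60. Plan pays $831 − $166.20 = $664.80.
Claim 3 ($9,432): deductible already satisfied, so patient's share is 20% × $9,432 = $1,886.40. Cost to patient: $1,886.40. OOP to date $4,097. Plan pays $9,432 − $1,886.40 = $7,545.60.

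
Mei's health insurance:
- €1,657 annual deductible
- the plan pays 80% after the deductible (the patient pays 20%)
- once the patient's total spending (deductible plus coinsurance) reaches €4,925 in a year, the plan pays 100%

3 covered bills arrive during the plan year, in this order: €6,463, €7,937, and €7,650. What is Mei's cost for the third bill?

Claim 1 — €6,463: €1,657 finishes the deductible; €4,806 goes to coinsurance; patient's 20% is €961.20. Patient pays €2,618.20; OOP now €2,618.20.
Claim 2 — €7,937: 20% coinsurance on €7,937 = €1,587.40. Cost to patient: €1,587.40. OOP to date €4,205.60.
Claim 3 — €7,650: 20% coinsurance on €7,650 = €1,530. OOP would hit €5,735.60 > €4,925, so the cap limits the patient to €4,925 − €4,205.60 = €719.40.

€719.40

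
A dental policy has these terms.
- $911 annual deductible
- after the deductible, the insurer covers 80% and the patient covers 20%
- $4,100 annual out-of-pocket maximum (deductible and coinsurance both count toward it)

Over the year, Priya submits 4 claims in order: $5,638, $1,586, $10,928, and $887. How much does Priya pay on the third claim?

$1,926.40

Claim 1 — $5,638: $911 to deductible, leaving $4,727; coinsurance $4,727 × 20% = $945.40. Patient owes $1,856.40 (running OOP $1,856.40).
Claim 2 — $1,586: deductible already satisfied, so patient's share is 20% × $1,586 = $317.20. Cost to patient: $317.20. OOP to date $2,173.60.
Claim 3 — $10,928: 20% coinsurance on $10,928 = $2,185.60. OOP would hit $4,359.20 > $4,100, so the cap limits the patient to $4,100 − $2,173.60 = $1,926.40.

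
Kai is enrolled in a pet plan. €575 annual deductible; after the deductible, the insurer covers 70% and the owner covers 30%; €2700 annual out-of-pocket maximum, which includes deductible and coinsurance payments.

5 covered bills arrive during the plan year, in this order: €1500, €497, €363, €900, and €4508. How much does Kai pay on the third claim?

€108.90

Claim 1 (€1500): €575 to deductible, leaving €925; coinsurance €925 × 30% = €277.50. Owner owes €852.50 (running OOP €852.50).
Claim 2 (€497): 30% coinsurance on €497 = €149.10. Owner pays €149.10; OOP now €1001.60.
Claim 3 (€363): deductible met; 30% of €363 = €108.90. Cost to owner: €108.90. OOP to date €1110.50.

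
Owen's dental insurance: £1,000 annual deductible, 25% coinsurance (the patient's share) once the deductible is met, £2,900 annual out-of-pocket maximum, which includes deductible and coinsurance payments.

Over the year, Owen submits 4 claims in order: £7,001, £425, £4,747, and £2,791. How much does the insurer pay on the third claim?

£4,453.50

Claim 1 (£7,001): £1,000 to deductible, leaving £6,001; 25% of £6,001 = £1,500.25. Patient pays £2,500.25; OOP now £2,500.25. Plan pays £7,001 − £2,500.25 = £4,500.75.
Claim 2 (£425): 25% coinsurance on £425 = £106.25. Patient pays £106.25; OOP now £2,606.50. Insurer: £425 − £106.25 = £318.75.
Claim 3 (£4,747): 25% coinsurance on £4,747 = £1,186.75. OOP would hit £3,793.25 > £2,900, so the cap limits the patient to £2,900 − £2,606.50 = £293.50. Insurer: £4,747 − £293.50 = £4,453.50.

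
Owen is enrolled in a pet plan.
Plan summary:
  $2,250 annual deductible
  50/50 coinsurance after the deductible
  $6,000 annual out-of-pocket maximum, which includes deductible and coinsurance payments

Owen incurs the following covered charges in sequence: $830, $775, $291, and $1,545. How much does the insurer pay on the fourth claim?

Claim 1 — $830: entire amount goes to the deductible. Owner pays $830; OOP now $830. Plan pays $830 − $830 = $0.
Claim 2 — $775: fully absorbed by the deductible. Owner pays $775; OOP now $1,605. Insurer: $775 − $775 = $0.
Claim 3 — $291: fully absorbed by the deductible. Cost to owner: $291. OOP to date $1,896. Plan pays $291 − $291 = $0.
Claim 4 — $1,545: $354 to deductible, leaving $1,191; owner's 50% is $595.50. Cost to owner: $949.50. OOP to date $2,845.50. Plan pays $1,545 − $949.50 = $595.50.

$595.50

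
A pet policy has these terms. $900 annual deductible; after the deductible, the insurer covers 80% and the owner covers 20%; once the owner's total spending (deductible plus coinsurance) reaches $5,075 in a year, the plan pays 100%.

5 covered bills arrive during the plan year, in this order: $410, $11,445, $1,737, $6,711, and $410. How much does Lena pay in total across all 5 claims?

Claim 1 — $410: entire amount goes to the deductible. Owner pays $410; OOP now $410.
Claim 2 — $11,445: $490 finishes the deductible; $10,955 goes to coinsurance; owner's 20% is $2,191. Owner pays $2,681; OOP now $3,091.
Claim 3 — $1,737: deductible met; 20% of $1,737 = $347.40. Owner pays $347.40; OOP now $3,438.40.
Claim 4 — $6,711: deductible already satisfied, so owner's share is 20% × $6,711 = $1,342.20. Owner owes $1,342.20 (running OOP $4,780.60).
Claim 5 — $410: deductible met; 20% of $410 = $82. Owner owes $82 (running OOP $4,862.60).
Summing the owner's payments: $410 + $2,681 + $347.40 + $1,342.20 + $82 = $4,862.60.

$4,862.60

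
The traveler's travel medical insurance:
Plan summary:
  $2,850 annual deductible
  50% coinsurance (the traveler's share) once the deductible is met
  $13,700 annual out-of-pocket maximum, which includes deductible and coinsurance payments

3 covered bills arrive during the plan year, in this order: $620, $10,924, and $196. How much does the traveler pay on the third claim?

$98

Claim 1 — $620: all of it applies to the deductible. Cost to traveler: $620. OOP to date $620.
Claim 2 — $10,924: deductible takes $2,230, $8,694 remains; 50% of $8,694 = $4,347. Traveler pays $6,577; OOP now $7,197.
Claim 3 — $196: deductible already satisfied, so traveler's share is 50% × $196 = $98. Traveler pays $98; OOP now $7,295.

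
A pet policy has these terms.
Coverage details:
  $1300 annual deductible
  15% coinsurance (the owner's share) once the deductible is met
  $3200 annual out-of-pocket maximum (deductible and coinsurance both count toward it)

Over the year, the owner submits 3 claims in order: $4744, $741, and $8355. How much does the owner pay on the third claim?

$1253.25

Bill 1, $4744: deductible takes $1300, $3444 remains; owner's 15% is $516.60. Cost to owner: $1816.60. OOP to date $1816.60.
Bill 2, $741: deductible met; 15% of $741 = $111.15. Owner pays $111.15; OOP now $1927.75.
Bill 3, $8355: deductible met; 15% of $8355 = $1253.25. Cost to owner: $1253.25. OOP to date $3181.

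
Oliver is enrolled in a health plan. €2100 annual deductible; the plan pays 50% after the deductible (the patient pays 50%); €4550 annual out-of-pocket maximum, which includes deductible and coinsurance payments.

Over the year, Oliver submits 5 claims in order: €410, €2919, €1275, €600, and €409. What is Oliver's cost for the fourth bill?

€300

#1 (€410): entire amount goes to the deductible. Patient pays €410; OOP now €410.
#2 (€2919): deductible takes €1690, €1229 remains; 50% of €1229 = €614.50. Patient pays €2304.50; OOP now €2714.50.
#3 (€1275): deductible met; 50% of €1275 = €637.50. Patient owes €637.50 (running OOP €3352).
#4 (€600): deductible met; 50% of €600 = €300. Patient owes €300 (running OOP €3652).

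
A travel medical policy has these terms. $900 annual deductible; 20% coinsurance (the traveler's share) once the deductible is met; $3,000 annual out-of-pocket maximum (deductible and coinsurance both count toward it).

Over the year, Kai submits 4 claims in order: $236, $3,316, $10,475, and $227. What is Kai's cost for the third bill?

Claim 1 ($236): fully absorbed by the deductible. Traveler pays $236; OOP now $236.
Claim 2 ($3,316): $664 finishes the deductible; $2,652 goes to coinsurance; traveler's 20% is $530.40. Traveler owes $1,194.40 (running OOP $1,430.40).
Claim 3 ($10,475): deductible met; 20% of $10,475 = $2,095. That would push OOP to $3,525.40, over the $3,000 cap, so traveler pays $3,000 − $1,430.40 = $1,569.60.

$1,569.60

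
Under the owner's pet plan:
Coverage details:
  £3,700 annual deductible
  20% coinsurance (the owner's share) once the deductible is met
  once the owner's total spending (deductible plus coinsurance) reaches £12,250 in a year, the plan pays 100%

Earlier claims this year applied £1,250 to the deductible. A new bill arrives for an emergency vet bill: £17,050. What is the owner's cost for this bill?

£5,370

Remaining deductible: £3,700 − £1,250 = £2,450.
The remaining £14,600 (= £17,050 − £2,450) moves to coinsurance.
Coinsurance: £14,600 × 20% = £2,920.
Owner responsibility before any cap: £2,450 + £2,920 = £5,370.
Total out-of-pocket so far would be £1,250 + £5,370 = £6,620, below the £12,250 cap — no reduction.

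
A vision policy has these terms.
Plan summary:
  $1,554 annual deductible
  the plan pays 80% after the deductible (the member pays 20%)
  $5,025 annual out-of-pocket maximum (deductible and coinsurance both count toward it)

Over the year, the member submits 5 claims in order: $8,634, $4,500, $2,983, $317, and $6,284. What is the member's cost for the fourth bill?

$63.40

Claim 1 — $8,634: $1,554 finishes the deductible; $7,080 goes to coinsurance; coinsurance $7,080 × 20% = $1,416. Member owes $2,970 (running OOP $2,970).
Claim 2 — $4,500: deductible met; 20% of $4,500 = $900. Member owes $900 (running OOP $3,870).
Claim 3 — $2,983: 20% coinsurance on $2,983 = $596.60. Member owes $596.60 (running OOP $4,466.60).
Claim 4 — $317: 20% coinsurance on $317 = $63.40. Cost to member: $63.40. OOP to date $4,530.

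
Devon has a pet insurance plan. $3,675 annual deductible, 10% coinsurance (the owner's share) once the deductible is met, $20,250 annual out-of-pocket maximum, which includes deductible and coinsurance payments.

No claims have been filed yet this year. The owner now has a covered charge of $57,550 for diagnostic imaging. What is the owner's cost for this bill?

Nothing has been paid toward the $3,675 deductible, so the first $3,675 of this charge is applied there.
The remaining $53,875 (= $57,550 − $3,675) moves to coinsurance.
Owner's 10% share of $53,875 is $5,387.50.
So the owner owes $3,675 + $5,387.50 = $9,062.50 before any cap.
Cumulative spending $0 + $9,062.50 = $9,062.50 stays under the $20,250 maximum.

$9,062.50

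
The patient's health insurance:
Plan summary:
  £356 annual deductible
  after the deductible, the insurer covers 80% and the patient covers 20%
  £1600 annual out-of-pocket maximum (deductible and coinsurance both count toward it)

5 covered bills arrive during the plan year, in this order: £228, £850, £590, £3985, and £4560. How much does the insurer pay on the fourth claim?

£3188

#1 (£228): fully absorbed by the deductible. Patient owes £228 (running OOP £228). Plan pays £228 − £228 = £0.
#2 (£850): £128 to deductible, leaving £722; 20% of £722 = £144.40. Patient owes £272.40 (running OOP £500.40). Insurer: £850 − £272.40 = £577.60.
#3 (£590): deductible met; 20% of £590 = £118. Patient owes £118 (running OOP £618.40). Plan pays £590 − £118 = £472.
#4 (£3985): deductible already satisfied, so patient's share is 20% × £3985 = £797. Cost to patient: £797. OOP to date £1415.40. Plan pays £3985 − £797 = £3188.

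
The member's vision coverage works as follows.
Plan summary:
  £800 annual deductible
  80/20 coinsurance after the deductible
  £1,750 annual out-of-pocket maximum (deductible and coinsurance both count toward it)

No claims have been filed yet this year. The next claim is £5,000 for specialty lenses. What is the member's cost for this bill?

£1,640

Nothing has been paid toward the £800 deductible, so the first £800 of this charge is applied there.
That leaves £5,000 − £800 = £4,200 for coinsurance.
20% of £4,200 = £840 falls to the member.
That puts the member's cost at £800 + £840 = £1,640 before any cap.
Year-to-date out-of-pocket becomes £0 + £1,640 = £1,640, still under the £1,750 maximum, so no cap applies.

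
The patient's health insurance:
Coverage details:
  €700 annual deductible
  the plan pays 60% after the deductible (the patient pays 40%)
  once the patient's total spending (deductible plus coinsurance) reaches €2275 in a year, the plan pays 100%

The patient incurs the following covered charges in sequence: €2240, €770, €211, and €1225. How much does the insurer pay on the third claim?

Bill 1, €2240: €700 finishes the deductible; €1540 goes to coinsurance; patient's 40% is €616. Patient owes €1316 (running OOP €1316). Plan pays €2240 − €1316 = €924.
Bill 2, €770: 40% coinsurance on €770 = €308. Cost to patient: €308. OOP to date €1624. Plan pays €770 − €308 = €462.
Bill 3, €211: deductible met; 40% of €211 = €84.40. Cost to patient: €84.40. OOP to date €1708.40. Insurer: €211 − €84.40 = €126.60.

€126.60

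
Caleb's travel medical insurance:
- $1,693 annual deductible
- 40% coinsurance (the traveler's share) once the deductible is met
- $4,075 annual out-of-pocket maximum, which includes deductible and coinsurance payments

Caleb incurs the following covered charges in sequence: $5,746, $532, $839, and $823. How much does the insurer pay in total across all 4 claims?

$3,865

#1 ($5,746): $1,693 to deductible, leaving $4,053; traveler's 40% is $1,621.20. Cost to traveler: $3,314.20. OOP to date $3,314.20. Insurer: $5,746 − $3,314.20 = $2,431.80.
#2 ($532): deductible already satisfied, so traveler's share is 40% × $532 = $212.80. Cost to traveler: $212.80. OOP to date $3,527. Plan pays $532 − $212.80 = $319.20.
#3 ($839): deductible met; 40% of $839 = $335.60. Traveler owes $335.60 (running OOP $3,862.60). Insurer: $839 − $335.60 = $503.40.
#4 ($823): deductible met; 40% of $823 = $329.20. That would push OOP to $4,191.80, over the $4,075 cap, so traveler pays $4,075 − $3,862.60 = $212.40. Plan pays $823 − $212.40 = $610.60.
Insurer total = bills − traveler's total = $7,940 − $4,075 = $3,865.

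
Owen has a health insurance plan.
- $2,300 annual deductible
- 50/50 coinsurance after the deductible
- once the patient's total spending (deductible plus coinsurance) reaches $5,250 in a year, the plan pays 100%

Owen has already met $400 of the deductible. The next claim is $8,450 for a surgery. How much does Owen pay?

Remaining deductible: $2,300 − $400 = $1,900.
After the $1,900 deductible portion, $8,450 − $1,900 = $6,550 is subject to coinsurance.
Patient's 50% share of $6,550 is $3,275.
Patient responsibility before any cap: $1,900 + $3,275 = $5,175.
Year-to-date out-of-pocket would reach $400 + $5,175 = $5,575, above the $5,250 maximum, so the patient pays only $5,250 − $400 = $4,850.

$4,850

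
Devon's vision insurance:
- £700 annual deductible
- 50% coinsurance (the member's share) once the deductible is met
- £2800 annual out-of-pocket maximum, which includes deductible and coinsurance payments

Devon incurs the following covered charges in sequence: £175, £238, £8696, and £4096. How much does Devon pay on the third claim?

Claim 1 (£175): all of it applies to the deductible. Member pays £175; OOP now £175.
Claim 2 (£238): all of it applies to the deductible. Cost to member: £238. OOP to date £413.
Claim 3 (£8696): £287 finishes the deductible; £8409 goes to coinsurance; member's 50% is £4204.50. Deductible plus coinsurance: £287 + £4204.50 = £4491.50. That would push OOP to £4904.50, over the £2800 cap, so member pays £2800 − £413 = £2387.

£2387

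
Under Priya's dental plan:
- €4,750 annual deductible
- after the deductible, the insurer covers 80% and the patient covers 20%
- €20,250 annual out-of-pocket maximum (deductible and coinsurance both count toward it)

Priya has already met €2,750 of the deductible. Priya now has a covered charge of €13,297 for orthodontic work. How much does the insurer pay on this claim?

Deductible still to meet: €4,750 − €2,750 = €2,000.
That leaves €13,297 − €2,000 = €11,297 for coinsurance.
Coinsurance: €11,297 × 20% = €2,259.40.
That puts the patient's cost at €2,000 + €2,259.40 = €4,259.40 before any cap.
Total out-of-pocket so far would be €2,750 + €4,259.40 = €7,009.40, below the €20,250 cap — no reduction.
Insurer pays the balance: €13,297 − €4,259.40 = €9,037.60.

€9,037.60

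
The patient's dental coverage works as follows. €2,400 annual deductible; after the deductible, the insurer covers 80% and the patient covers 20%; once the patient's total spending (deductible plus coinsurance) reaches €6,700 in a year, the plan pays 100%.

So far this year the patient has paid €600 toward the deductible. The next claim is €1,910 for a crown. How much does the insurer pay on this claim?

€600 of the €2,400 deductible is already met, leaving €1,800.
The remaining €110 (= €1,910 − €1,800) moves to coinsurance.
Patient's 20% share of €110 is €22.
Patient responsibility before any cap: €1,800 + €22 = €1,822.
Cumulative spending €600 + €1,822 = €2,422 stays under the €6,700 maximum.
The insurer covers the remainder: €1,910 − €1,822 = €88.

€88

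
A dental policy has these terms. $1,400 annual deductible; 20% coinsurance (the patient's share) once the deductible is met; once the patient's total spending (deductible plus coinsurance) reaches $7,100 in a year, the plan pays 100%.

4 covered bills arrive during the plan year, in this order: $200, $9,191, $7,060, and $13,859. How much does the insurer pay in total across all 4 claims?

$23,210

#1 ($200): fully absorbed by the deductible. Patient owes $200 (running OOP $200). Insurer: $200 − $200 = $0.
#2 ($9,191): deductible takes $1,200, $7,991 remains; coinsurance $7,991 × 20% = $1,598.20. Patient pays $2,798.20; OOP now $2,998.20. Plan pays $9,191 − $2,798.20 = $6,392.80.
#3 ($7,060): deductible met; 20% of $7,060 = $1,412. Patient pays $1,412; OOP now $4,410.20. Insurer: $7,060 − $1,412 = $5,648.
#4 ($13,859): deductible already satisfied, so patient's share is 20% × $13,859 = $2,771.80. OOP would hit $7,182 > $7,100, so the cap limits the patient to $7,100 − $4,410.20 = $2,689.80. Plan pays $13,859 − $2,689.80 = $11,169.20.
Insurer total = bills − patient's total = $30,310 − $7,100 = $23,210.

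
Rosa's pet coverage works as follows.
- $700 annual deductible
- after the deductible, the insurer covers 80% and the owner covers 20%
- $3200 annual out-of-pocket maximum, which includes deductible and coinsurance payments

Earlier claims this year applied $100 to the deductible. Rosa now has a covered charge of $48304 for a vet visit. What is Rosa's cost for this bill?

$100 of the $700 deductible is already met, leaving $600.
The remaining $47704 (= $48304 − $600) moves to coinsurance.
Owner's 20% share of $47704 is $9540.80.
So the owner owes $600 + $9540.80 = $10140.80 before any cap.
Year-to-date out-of-pocket would reach $100 + $10140.80 = $10240.80, above the $3200 maximum, so the owner pays only $3200 − $100 = $3100.

$3100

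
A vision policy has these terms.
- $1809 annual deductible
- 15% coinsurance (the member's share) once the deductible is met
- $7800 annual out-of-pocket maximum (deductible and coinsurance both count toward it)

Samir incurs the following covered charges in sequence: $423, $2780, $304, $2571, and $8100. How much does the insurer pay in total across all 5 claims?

Claim 1 — $423: entire amount goes to the deductible. Member owes $423 (running OOP $423). Plan pays $423 − $423 = $0.
Claim 2 — $2780: $1386 to deductible, leaving $1394; coinsurance $1394 × 15% = $209.10. Member pays $1595.10; OOP now $2018.10. Insurer: $2780 − $1595.10 = $1184.90.
Claim 3 — $304: 15% coinsurance on $304 = $45.60. Member pays $45.60; OOP now $2063.70. Insurer: $304 − $45.60 = $258.40.
Claim 4 — $2571: deductible met; 15% of $2571 = $385.65. Member pays $385.65; OOP now $2449.35. Insurer: $2571 − $385.65 = $2185.35.
Claim 5 — $8100: deductible already satisfied, so member's share is 15% × $8100 = $1215. Member pays $1215; OOP now $3664.35. Plan pays $8100 − $1215 = $6885.
Insurer total = bills − member's total = $14178 − $3664.35 = $10513.65.

$10513.65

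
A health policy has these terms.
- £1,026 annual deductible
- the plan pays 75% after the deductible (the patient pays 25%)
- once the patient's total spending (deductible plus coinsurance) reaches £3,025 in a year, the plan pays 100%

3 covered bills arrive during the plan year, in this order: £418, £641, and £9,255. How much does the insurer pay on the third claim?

£7,264.25

Claim 1 (£418): all of it applies to the deductible. Cost to patient: £418. OOP to date £418. Plan pays £418 − £418 = £0.
Claim 2 (£641): £608 finishes the deductible; £33 goes to coinsurance; 25% of £33 = £8.25. Patient pays £616.25; OOP now £1,034.25. Plan pays £641 − £616.25 = £24.75.
Claim 3 (£9,255): 25% coinsurance on £9,255 = £2,313.75. Adding that to £1,034.25 gives £3,348, past the £3,025 cap; patient pays only £3,025 − £1,034.25 = £1,990.75. Insurer: £9,255 − £1,990.75 = £7,264.25.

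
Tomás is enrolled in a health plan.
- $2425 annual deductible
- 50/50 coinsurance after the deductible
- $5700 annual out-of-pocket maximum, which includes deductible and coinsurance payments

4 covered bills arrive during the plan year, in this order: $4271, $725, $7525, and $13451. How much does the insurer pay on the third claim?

$5535.50

Claim 1 — $4271: deductible takes $2425, $1846 remains; coinsurance $1846 × 50% = $923. Patient pays $3348; OOP now $3348. Insurer: $4271 − $3348 = $923.
Claim 2 — $725: deductible met; 50% of $725 = $362.50. Patient pays $362.50; OOP now $3710.50. Insurer: $725 − $362.50 = $362.50.
Claim 3 — $7525: deductible already satisfied, so patient's share is 50% × $7525 = $3762.50. That would push OOP to $7473, over the $5700 cap, so patient pays $5700 − $3710.50 = $1989.50. Insurer: $7525 − $1989.50 = $5535.50.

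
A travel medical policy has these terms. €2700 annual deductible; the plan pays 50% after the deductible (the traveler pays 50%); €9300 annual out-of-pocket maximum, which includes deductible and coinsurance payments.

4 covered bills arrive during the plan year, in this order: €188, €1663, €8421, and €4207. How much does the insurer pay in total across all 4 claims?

#1 (€188): all of it applies to the deductible. Traveler pays €188; OOP now €188. Plan pays €188 − €188 = €0.
#2 (€1663): fully absorbed by the deductible. Traveler owes €1663 (running OOP €1851). Insurer: €1663 − €1663 = €0.
#3 (€8421): deductible takes €849, €7572 remains; 50% of €7572 = €3786. Cost to traveler: €4635. OOP to date €6486. Plan pays €8421 − €4635 = €3786.
#4 (€4207): deductible already satisfied, so traveler's share is 50% × €4207 = €2103.50. Traveler pays €2103.50; OOP now €8589.50. Insurer: €4207 − €2103.50 = €2103.50.
Insurer total: €0 + €0 + €3786 + €2103.50 = €5889.50.

€5889.50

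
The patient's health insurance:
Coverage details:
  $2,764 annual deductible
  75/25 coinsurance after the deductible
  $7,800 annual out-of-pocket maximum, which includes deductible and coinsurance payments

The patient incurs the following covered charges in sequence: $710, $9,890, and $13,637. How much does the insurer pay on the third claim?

$10,560

#1 ($710): entire amount goes to the deductible. Cost to patient: $710. OOP to date $710. Plan pays $710 − $710 = $0.
#2 ($9,890): $2,054 to deductible, leaving $7,836; 25% of $7,836 = $1,959. Cost to patient: $4,013. OOP to date $4,723. Plan pays $9,890 − $4,013 = $5,877.
#3 ($13,637): deductible met; 25% of $13,637 = $3,409.25. That would push OOP to $8,132.25, over the $7,800 cap, so patient pays $7,800 − $4,723 = $3,077. Insurer: $13,637 − $3,077 = $10,560.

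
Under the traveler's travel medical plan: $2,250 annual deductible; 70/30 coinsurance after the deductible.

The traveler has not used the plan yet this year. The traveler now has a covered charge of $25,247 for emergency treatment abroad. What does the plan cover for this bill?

$16,097.90

Nothing has been paid toward the $2,250 deductible, so the first $2,250 of this charge is applied there.
The remaining $22,997 (= $25,247 − $2,250) moves to coinsurance.
Traveler's 30% share of $22,997 is $6,899.10.
So the traveler owes $2,250 + $6,899.10 = $9,149.10.
The plan picks up $25,247 − $9,149.10 = $16,097.90.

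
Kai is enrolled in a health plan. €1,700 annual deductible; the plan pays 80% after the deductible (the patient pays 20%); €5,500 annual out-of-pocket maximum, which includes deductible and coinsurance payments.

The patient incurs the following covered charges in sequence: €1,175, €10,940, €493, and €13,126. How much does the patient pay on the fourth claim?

Bill 1, €1,175: fully absorbed by the deductible. Cost to patient: €1,175. OOP to date €1,175.
Bill 2, €10,940: €525 finishes the deductible; €10,415 goes to coinsurance; patient's 20% is €2,083. Patient owes €2,608 (running OOP €3,783).
Bill 3, €493: deductible already satisfied, so patient's share is 20% × €493 = €98.60. Patient pays €98.60; OOP now €3,881.60.
Bill 4, €13,126: deductible met; 20% of €13,126 = €2,625.20. Adding that to €3,881.60 gives €6,506.80, past the €5,500 cap; patient pays only €5,500 − €3,881.60 = €1,618.40.

€1,618.40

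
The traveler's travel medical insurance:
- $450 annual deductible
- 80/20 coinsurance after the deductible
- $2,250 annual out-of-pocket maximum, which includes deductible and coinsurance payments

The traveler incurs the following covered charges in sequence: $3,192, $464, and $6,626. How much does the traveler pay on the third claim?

Bill 1, $3,192: $450 finishes the deductible; $2,742 goes to coinsurance; 20% of $2,742 = $548.40. Cost to traveler: $998.40. OOP to date $998.40.
Bill 2, $464: 20% coinsurance on $464 = $92.80. Cost to traveler: $92.80. OOP to date $1,091.20.
Bill 3, $6,626: deductible met; 20% of $6,626 = $1,325.20. Adding that to $1,091.20 gives $2,416.40, past the $2,250 cap; traveler pays only $2,250 − $1,091.20 = $1,158.80.

$1,158.80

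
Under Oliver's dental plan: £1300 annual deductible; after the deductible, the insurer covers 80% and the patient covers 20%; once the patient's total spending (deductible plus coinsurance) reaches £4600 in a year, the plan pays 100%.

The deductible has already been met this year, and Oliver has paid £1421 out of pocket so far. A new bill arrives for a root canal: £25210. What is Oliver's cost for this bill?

With the deductible met, the entire £25210 is subject to coinsurance.
Patient's 20% share of £25210 is £5042.
Year-to-date out-of-pocket would reach £1421 + £5042 = £6463, above the £4600 maximum, so the patient pays only £4600 − £1421 = £3179.

£3179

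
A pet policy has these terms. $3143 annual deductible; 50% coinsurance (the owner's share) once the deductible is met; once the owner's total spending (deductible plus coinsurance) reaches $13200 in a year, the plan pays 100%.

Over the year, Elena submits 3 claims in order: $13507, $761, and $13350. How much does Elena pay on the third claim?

$4494.50

Claim 1 ($13507): deductible takes $3143, $10364 remains; owner's 50% is $5182. Cost to owner: $8325. OOP to date $8325.
Claim 2 ($761): 50% coinsurance on $761 = $380.50. Owner owes $380.50 (running OOP $8705.50).
Claim 3 ($13350): 50% coinsurance on $13350 = $6675. Adding that to $8705.50 gives $15380.50, past the $13200 cap; owner pays only $13200 − $8705.50 = $4494.50.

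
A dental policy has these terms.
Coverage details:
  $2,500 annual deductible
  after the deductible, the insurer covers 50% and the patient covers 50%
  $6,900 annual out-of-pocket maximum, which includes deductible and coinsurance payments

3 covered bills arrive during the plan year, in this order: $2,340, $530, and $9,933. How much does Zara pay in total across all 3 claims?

Claim 1 — $2,340: entire amount goes to the deductible. Cost to patient: $2,340. OOP to date $2,340.
Claim 2 — $530: $160 finishes the deductible; $370 goes to coinsurance; patient's 50% is $185. Cost to patient: $345. OOP to date $2,685.
Claim 3 — $9,933: deductible already satisfied, so patient's share is 50% × $9,933 = $4,966.50. Adding that to $2,685 gives $7,651.50, past the $6,900 cap; patient pays only $6,900 − $2,685 = $4,215.
Summing the patient's payments: $2,340 + $345 + $4,215 = $6,900.

$6,900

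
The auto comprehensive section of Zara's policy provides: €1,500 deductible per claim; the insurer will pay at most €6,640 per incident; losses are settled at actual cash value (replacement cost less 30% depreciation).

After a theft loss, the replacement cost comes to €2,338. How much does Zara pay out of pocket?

At 30% depreciation, ACV = €2,338 − €701.40 = €1,636.60.
After the deductible, €1,636.60 − €1,500 = €136.60 remains.
€136.60 is within the €6,640 limit, so the insurer pays €136.60.
The policyholder bears the rest of the original loss: €2,338 − €136.60 = €2,201.40.

€2,201.40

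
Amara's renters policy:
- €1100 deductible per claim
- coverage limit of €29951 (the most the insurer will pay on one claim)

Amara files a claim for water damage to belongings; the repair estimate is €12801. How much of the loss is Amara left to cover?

€1100

Less the €1100 deductible: €12801 − €1100 = €11701.
€11701 ≤ €29951, so the limit doesn't bind; insurer pays €11701.
Out of pocket: €12801 − €11701 = €1100.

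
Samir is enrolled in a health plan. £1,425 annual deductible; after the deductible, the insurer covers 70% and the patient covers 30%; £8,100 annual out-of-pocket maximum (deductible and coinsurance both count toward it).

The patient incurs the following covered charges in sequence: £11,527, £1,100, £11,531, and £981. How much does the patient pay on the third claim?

£3,314.40

Claim 1 — £11,527: £1,425 to deductible, leaving £10,102; patient's 30% is £3,030.60. Patient owes £4,455.60 (running OOP £4,455.60).
Claim 2 — £1,100: deductible met; 30% of £1,100 = £330. Cost to patient: £330. OOP to date £4,785.60.
Claim 3 — £11,531: 30% coinsurance on £11,531 = £3,459.30. That would push OOP to £8,244.90, over the £8,100 cap, so patient pays £8,100 − £4,785.60 = £3,314.40.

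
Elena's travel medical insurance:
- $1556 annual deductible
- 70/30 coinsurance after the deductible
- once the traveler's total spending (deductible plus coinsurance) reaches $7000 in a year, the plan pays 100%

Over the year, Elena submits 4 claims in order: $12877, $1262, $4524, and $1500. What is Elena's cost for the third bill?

$1357.20

#1 ($12877): deductible takes $1556, $11321 remains; 30% of $11321 = $3396.30. Traveler owes $4952.30 (running OOP $4952.30).
#2 ($1262): deductible already satisfied, so traveler's share is 30% × $1262 = $378.60. Traveler pays $378.60; OOP now $5330.90.
#3 ($4524): 30% coinsurance on $4524 = $1357.20. Traveler owes $1357.20 (running OOP $6688.10).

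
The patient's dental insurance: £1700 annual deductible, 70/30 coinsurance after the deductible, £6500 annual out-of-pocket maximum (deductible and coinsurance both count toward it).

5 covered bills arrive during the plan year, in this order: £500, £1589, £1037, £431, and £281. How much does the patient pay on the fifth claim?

£84.30

Claim 1 (£500): all of it applies to the deductible. Patient pays £500; OOP now £500.
Claim 2 (£1589): £1200 finishes the deductible; £389 goes to coinsurance; coinsurance £389 × 30% = £116.70. Patient owes £1316.70 (running OOP £1816.70).
Claim 3 (£1037): deductible already satisfied, so patient's share is 30% × £1037 = £311.10. Patient owes £311.10 (running OOP £2127.80).
Claim 4 (£431): 30% coinsurance on £431 = £129.30. Patient pays £129.30; OOP now £2257.10.
Claim 5 (£281): deductible already satisfied, so patient's share is 30% × £281 = £84.30. Cost to patient: £84.30. OOP to date £2341.40.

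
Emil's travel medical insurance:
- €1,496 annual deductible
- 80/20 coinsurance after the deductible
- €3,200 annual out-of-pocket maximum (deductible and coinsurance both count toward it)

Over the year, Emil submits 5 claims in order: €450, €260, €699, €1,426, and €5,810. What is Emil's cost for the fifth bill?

€1,162

Claim 1 — €450: all of it applies to the deductible. Traveler pays €450; OOP now €450.
Claim 2 — €260: all of it applies to the deductible. Cost to traveler: €260. OOP to date €710.
Claim 3 — €699: all of it applies to the deductible. Cost to traveler: €699. OOP to date €1,409.
Claim 4 — €1,426: €87 finishes the deductible; €1,339 goes to coinsurance; traveler's 20% is €267.80. Traveler owes €354.80 (running OOP €1,763.80).
Claim 5 — €5,810: 20% coinsurance on €5,810 = €1,162. Traveler pays €1,162; OOP now €2,925.80.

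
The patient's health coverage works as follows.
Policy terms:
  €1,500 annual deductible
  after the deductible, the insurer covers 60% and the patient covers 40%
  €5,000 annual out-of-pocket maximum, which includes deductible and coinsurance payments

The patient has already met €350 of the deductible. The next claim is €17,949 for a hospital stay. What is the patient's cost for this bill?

€4,650

Remaining deductible: €1,500 − €350 = €1,150.
The remaining €16,799 (= €17,949 − €1,150) moves to coinsurance.
Patient's 40% share of €16,799 is €6,719.60.
So the patient owes €1,150 + €6,719.60 = €7,869.60 before any cap.
Year-to-date out-of-pocket would reach €350 + €7,869.60 = €8,219.60, above the €5,000 maximum, so the patient pays only €5,000 − €350 = €4,650.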